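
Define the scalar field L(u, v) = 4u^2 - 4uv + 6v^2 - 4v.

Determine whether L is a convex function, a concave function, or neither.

convex

L is quadratic, so its Hessian is the constant matrix H = [[8, -4], [-4, 12]].
det(H) = 80, tr(H) = 20.
det(H) > 0 and tr(H) > 0, so H is positive definite everywhere: convex.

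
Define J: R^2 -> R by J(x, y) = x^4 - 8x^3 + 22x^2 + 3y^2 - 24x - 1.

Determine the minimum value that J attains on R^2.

-10

J(x,y) separates as P(x) + Q(y) − 1, so its minimum is min P + min Q − 1.
P'(x) = 4(x - 3)(x - 2)(x - 1) vanishes at x ∈ {1, 2, 3}; Q'(y) = 6y vanishes at y ∈ {0}.
Local minima of P (where P''>0): P(1)=-9, P(3)=-9. Local minima of Q: Q(0)=0.
So the global minimum of J is P(1) + Q(0) − 1 = -9 + 0 − 1 = -10, attained at (1, 0).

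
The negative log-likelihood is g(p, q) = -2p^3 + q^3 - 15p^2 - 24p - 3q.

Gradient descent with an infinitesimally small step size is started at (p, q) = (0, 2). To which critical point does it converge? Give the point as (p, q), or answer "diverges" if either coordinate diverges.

g is separable, so gradient descent decouples: p follows -∂g/∂p, q follows -∂g/∂q.
∂g/∂p = -6(p + 1)(p + 4); at p=0 this is -24, so p increases.
∂g/∂q = 3(q - 1)(q + 1); at q=2 this is 9, so q decreases.
The p-coordinate has no critical point in that direction and runs off to infinity.

diverges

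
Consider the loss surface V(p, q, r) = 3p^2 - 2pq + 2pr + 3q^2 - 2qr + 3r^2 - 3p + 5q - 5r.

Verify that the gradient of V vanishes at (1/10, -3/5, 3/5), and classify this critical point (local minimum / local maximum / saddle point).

∇V = (6p - 2q + 2r - 3, -2p + 6q - 2r + 5, 2p - 2q + 6r - 5); substituting (1/10, -3/5, 3/5) gives ∇V = (0, 0, 0), so (1/10, -3/5, 3/5) is indeed a critical point.
The Hessian is constant: H = [[6, -2, 2], [-2, 6, -2], [2, -2, 6]].
Leading principal minors: Δ₁ = 6, Δ₂ = 32, Δ₃ = 160.
All leading minors are positive, so H is positive definite: a local minimum.

local minimum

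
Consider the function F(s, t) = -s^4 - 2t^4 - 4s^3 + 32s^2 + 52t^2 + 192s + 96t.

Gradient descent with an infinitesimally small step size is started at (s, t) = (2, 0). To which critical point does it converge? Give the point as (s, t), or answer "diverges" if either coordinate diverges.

(-3, -1)

F is separable, so gradient descent decouples: s follows -∂F/∂s, t follows -∂F/∂t.
∂F/∂s = -4(s - 4)(s + 3)(s + 4); at s=2 this is 240, so s decreases.
∂F/∂t = -8(t - 4)(t + 1)(t + 3); at t=0 this is 96, so t decreases.
s converges to its nearest critical value -3 (a local min of the s-part); t converges to -1. The iterate converges to (-3, -1).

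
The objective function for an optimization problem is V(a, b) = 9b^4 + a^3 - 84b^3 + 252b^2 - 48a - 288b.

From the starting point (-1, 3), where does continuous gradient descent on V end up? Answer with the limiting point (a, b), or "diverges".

V is separable, so gradient descent decouples: a follows -∂V/∂a, b follows -∂V/∂b.
∂V/∂a = 3(a - 4)(a + 4); at a=-1 this is -45, so a increases.
∂V/∂b = 36(b - 4)(b - 2)(b - 1); at b=3 this is -72, so b increases.
a converges to its nearest critical value 4 (a local min of the a-part); b converges to 4. The iterate converges to (4, 4).

(4, 4)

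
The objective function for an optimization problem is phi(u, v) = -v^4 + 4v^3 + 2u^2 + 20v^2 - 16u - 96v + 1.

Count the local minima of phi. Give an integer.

1

phi separates as a function of u plus a function of v, so ∇phi=0 decouples.
∂phi/∂u = 4(u - 4) = 0 at u ∈ {4}; ∂phi/∂v = -4(v - 4)(v - 2)(v + 3) = 0 at v ∈ {-3, 2, 4}.
The Hessian is diagonal: diag(phi_uu, phi_vv). Second derivatives: phi_uu(4)=4; phi_vv(-3)=-140, phi_vv(2)=40, phi_vv(4)=-56.
Local minima occur where both diagonal entries positive: (4, 2). Count: 1.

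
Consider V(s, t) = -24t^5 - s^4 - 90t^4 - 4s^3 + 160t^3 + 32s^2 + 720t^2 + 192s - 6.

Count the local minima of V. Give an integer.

V separates as a function of s plus a function of t, so ∇V=0 decouples.
∂V/∂s = -4(s - 4)(s + 3)(s + 4) = 0 at s ∈ {-4, -3, 4}; ∂V/∂t = -120t(t - 2)(t + 2)(t + 3) = 0 at t ∈ {-3, -2, 0, 2}.
The Hessian is diagonal: diag(V_ss, V_tt). Second derivatives: V_ss(-4)=-32, V_ss(-3)=28, V_ss(4)=-224; V_tt(-3)=1800, V_tt(-2)=-960, V_tt(0)=1440, V_tt(2)=-4800.
Local minima occur where both diagonal entries positive: (-3, -3), (-3, 0). Count: 2.

2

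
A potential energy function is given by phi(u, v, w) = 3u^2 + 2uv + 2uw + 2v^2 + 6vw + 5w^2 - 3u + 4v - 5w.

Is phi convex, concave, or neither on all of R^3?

phi is quadratic, so its Hessian is the constant matrix H = [[6, 2, 2], [2, 4, 6], [2, 6, 10]].
Leading principal minors: 6, 20, 16.
All positive ⇒ H ≻ 0 ⇒ convex.

convex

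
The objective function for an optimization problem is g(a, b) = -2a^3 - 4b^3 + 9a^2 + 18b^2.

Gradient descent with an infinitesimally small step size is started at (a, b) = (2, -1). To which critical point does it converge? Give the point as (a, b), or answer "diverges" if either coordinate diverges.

g is separable, so gradient descent decouples: a follows -∂g/∂a, b follows -∂g/∂b.
∂g/∂a = -6a(a - 3); at a=2 this is 12, so a decreases.
∂g/∂b = -12b(b - 3); at b=-1 this is -48, so b increases.
a converges to its nearest critical value 0 (a local min of the a-part); b converges to 0. The iterate converges to (0, 0).

(0, 0)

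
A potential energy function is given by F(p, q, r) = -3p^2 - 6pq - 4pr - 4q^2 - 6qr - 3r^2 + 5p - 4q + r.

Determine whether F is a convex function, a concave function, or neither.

concave

F is quadratic, so its Hessian is the constant matrix H = [[-6, -6, -4], [-6, -8, -6], [-4, -6, -6]].
Leading principal minors: -6, 12, -16.
Signs alternate −, +, − ⇒ H ≺ 0 ⇒ concave.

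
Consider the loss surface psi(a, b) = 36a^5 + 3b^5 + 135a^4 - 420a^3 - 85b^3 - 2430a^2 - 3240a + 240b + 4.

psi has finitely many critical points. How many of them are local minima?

psi separates as a function of a plus a function of b, so ∇psi=0 decouples.
∂psi/∂a = 180(a - 3)(a + 1)(a + 2)(a + 3) = 0 at a ∈ {-3, -2, -1, 3}; ∂psi/∂b = 15(b - 4)(b - 1)(b + 1)(b + 4) = 0 at b ∈ {-4, -1, 1, 4}.
The Hessian is diagonal: diag(psi_aa, psi_bb). Second derivatives: psi_aa(-3)=-2160, psi_aa(-2)=900, psi_aa(-1)=-1440, psi_aa(3)=21600; psi_bb(-4)=-1800, psi_bb(-1)=450, psi_bb(1)=-450, psi_bb(4)=1800.
Local minima occur where both diagonal entries positive: (-2, -1), (-2, 4), (3, -1), (3, 4). Count: 4.

4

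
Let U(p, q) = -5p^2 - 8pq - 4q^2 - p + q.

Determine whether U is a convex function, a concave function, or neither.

U is quadratic, so its Hessian is the constant matrix H = [[-10, -8], [-8, -8]].
det(H) = 16, tr(H) = -18.
det(H) > 0 and tr(H) < 0, so H is negative definite everywhere: concave.

concave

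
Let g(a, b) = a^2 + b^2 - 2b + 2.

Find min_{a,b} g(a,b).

1

g(a,b) separates as P(a) + Q(b) + 2, so its minimum is min P + min Q + 2.
P'(a) = 2a vanishes at a ∈ {0}; Q'(b) = 2b - 2 vanishes at b ∈ {1}.
Local minima of P (where P''>0): P(0)=0. Local minima of Q: Q(1)=-1.
So the global minimum of g is P(0) + Q(1) + 2 = 0 − 1 + 2 = 1, attained at (0, 1).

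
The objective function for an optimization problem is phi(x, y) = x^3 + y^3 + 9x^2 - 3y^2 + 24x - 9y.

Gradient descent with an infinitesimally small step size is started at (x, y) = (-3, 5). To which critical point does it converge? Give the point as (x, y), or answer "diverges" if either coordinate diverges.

phi is separable, so gradient descent decouples: x follows -∂phi/∂x, y follows -∂phi/∂y.
∂phi/∂x = 3(x + 2)(x + 4); at x=-3 this is -3, so x increases.
∂phi/∂y = 3(y - 3)(y + 1); at y=5 this is 36, so y decreases.
x converges to its nearest critical value -2 (a local min of the x-part); y converges to 3. The iterate converges to (-2, 3).

(-2, 3)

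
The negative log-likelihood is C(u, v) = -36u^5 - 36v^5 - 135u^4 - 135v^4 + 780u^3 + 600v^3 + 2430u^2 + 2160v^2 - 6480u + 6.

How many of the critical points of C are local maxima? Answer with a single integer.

C separates as a function of u plus a function of v, so ∇C=0 decouples.
∂C/∂u = -180(u - 3)(u - 1)(u + 3)(u + 4) = 0 at u ∈ {-4, -3, 1, 3}; ∂C/∂v = -180v(v - 3)(v + 2)(v + 4) = 0 at v ∈ {-4, -2, 0, 3}.
The Hessian is diagonal: diag(C_uu, C_vv). Second derivatives: C_uu(-4)=6300, C_uu(-3)=-4320, C_uu(1)=7200, C_uu(3)=-15120; C_vv(-4)=10080, C_vv(-2)=-3600, C_vv(0)=4320, C_vv(3)=-18900.
Local maxima occur where both diagonal entries negative: (-3, -2), (-3, 3), (3, -2), (3, 3). Count: 4.

4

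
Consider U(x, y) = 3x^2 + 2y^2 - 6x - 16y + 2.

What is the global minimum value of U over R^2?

U(x,y) separates as P(x) + Q(y) + 2, so its minimum is min P + min Q + 2.
P'(x) = 6x - 6 vanishes at x ∈ {1}; Q'(y) = 4y - 16 vanishes at y ∈ {4}.
Local minima of P (where P''>0): P(1)=-3. Local minima of Q: Q(4)=-32.
So the global minimum of U is P(1) + Q(4) + 2 = -3 − 32 + 2 = -33, attained at (1, 4).

-33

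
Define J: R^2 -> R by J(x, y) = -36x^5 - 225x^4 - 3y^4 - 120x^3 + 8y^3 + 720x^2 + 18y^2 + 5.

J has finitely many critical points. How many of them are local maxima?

J separates as a function of x plus a function of y, so ∇J=0 decouples.
∂J/∂x = -180x(x - 1)(x + 2)(x + 4) = 0 at x ∈ {-4, -2, 0, 1}; ∂J/∂y = -12y(y - 3)(y + 1) = 0 at y ∈ {-1, 0, 3}.
The Hessian is diagonal: diag(J_xx, J_yy). Second derivatives: J_xx(-4)=7200, J_xx(-2)=-2160, J_xx(0)=1440, J_xx(1)=-2700; J_yy(-1)=-48, J_yy(0)=36, J_yy(3)=-144.
Local maxima occur where both diagonal entries negative: (-2, -1), (-2, 3), (1, -1), (1, 3). Count: 4.

4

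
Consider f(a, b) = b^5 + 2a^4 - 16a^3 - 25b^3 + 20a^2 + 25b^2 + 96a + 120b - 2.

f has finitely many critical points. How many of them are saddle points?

6

f separates as a function of a plus a function of b, so ∇f=0 decouples.
∂f/∂a = 8(a - 4)(a - 3)(a + 1) = 0 at a ∈ {-1, 3, 4}; ∂f/∂b = 5(b - 3)(b - 2)(b + 1)(b + 4) = 0 at b ∈ {-4, -1, 2, 3}.
The Hessian is diagonal: diag(f_aa, f_bb). Second derivatives: f_aa(-1)=160, f_aa(3)=-32, f_aa(4)=40; f_bb(-4)=-630, f_bb(-1)=180, f_bb(2)=-90, f_bb(3)=140.
Saddle points occur where the two diagonal entries have opposite signs: (-1, -4), (-1, 2), (3, -1), (3, 3), (4, -4), (4, 2). Count: 6.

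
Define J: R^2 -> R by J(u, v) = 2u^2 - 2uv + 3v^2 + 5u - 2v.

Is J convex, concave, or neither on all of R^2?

J is quadratic, so its Hessian is the constant matrix H = [[4, -2], [-2, 6]].
det(H) = 20, tr(H) = 10.
det(H) > 0 and tr(H) > 0, so H is positive definite everywhere: convex.

convex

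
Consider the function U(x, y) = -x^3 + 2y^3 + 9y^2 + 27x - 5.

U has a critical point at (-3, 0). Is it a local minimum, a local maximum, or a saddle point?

The mixed partial ∂²U/∂x∂y is 0, so the Hessian at any point is diag(U_xx, U_yy) = diag(-6x, 6(2y + 3)).
At (-3, 0): H = diag(18, 18).
Both eigenvalues are positive, so H is positive definite: a local minimum.

local minimum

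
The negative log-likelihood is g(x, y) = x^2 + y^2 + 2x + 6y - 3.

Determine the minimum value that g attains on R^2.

-13

g(x,y) separates as P(x) + Q(y) − 3, so its minimum is min P + min Q − 3.
P'(x) = 2x + 2 vanishes at x ∈ {-1}; Q'(y) = 2y + 6 vanishes at y ∈ {-3}.
Local minima of P (where P''>0): P(-1)=-1. Local minima of Q: Q(-3)=-9.
So the global minimum of g is P(-1) + Q(-3) − 3 = -1 − 9 − 3 = -13, attained at (-1, -3).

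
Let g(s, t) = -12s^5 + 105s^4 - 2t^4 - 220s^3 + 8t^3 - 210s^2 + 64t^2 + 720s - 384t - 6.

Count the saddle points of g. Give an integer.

6

g separates as a function of s plus a function of t, so ∇g=0 decouples.
∂g/∂s = -60(s - 4)(s - 3)(s - 1)(s + 1) = 0 at s ∈ {-1, 1, 3, 4}; ∂g/∂t = -8(t - 4)(t - 3)(t + 4) = 0 at t ∈ {-4, 3, 4}.
The Hessian is diagonal: diag(g_ss, g_tt). Second derivatives: g_ss(-1)=2400, g_ss(1)=-720, g_ss(3)=480, g_ss(4)=-900; g_tt(-4)=-448, g_tt(3)=56, g_tt(4)=-64.
Saddle points occur where the two diagonal entries have opposite signs: (-1, -4), (-1, 4), (1, 3), (3, -4), (3, 4), (4, 3). Count: 6.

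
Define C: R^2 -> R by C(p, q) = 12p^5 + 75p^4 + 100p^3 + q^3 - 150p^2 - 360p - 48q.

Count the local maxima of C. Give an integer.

2

C separates as a function of p plus a function of q, so ∇C=0 decouples.
∂C/∂p = 60(p - 1)(p + 1)(p + 2)(p + 3) = 0 at p ∈ {-3, -2, -1, 1}; ∂C/∂q = 3(q - 4)(q + 4) = 0 at q ∈ {-4, 4}.
The Hessian is diagonal: diag(C_pp, C_qq). Second derivatives: C_pp(-3)=-480, C_pp(-2)=180, C_pp(-1)=-240, C_pp(1)=1440; C_qq(-4)=-24, C_qq(4)=24.
Local maxima occur where both diagonal entries negative: (-3, -4), (-1, -4). Count: 2.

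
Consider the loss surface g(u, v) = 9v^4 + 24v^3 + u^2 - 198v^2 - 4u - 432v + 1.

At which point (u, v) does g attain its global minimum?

(2, 3)

g(u,v) separates as P(u) + Q(v) + 1, so its minimum is min P + min Q + 1.
P'(u) = 2u - 4 vanishes at u ∈ {2}; Q'(v) = 36(v - 3)(v + 1)(v + 4) vanishes at v ∈ {-4, -1, 3}.
Local minima of P (where P''>0): P(2)=-4. Local minima of Q: Q(-4)=-672, Q(3)=-1701.
So the global minimum of g is P(2) + Q(3) + 1 = -4 − 1701 + 1 = -1704, attained at (2, 3).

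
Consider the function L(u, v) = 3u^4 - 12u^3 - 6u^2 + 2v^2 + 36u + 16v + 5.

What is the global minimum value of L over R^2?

-54

L(u,v) separates as P(u) + Q(v) + 5, so its minimum is min P + min Q + 5.
P'(u) = 12(u - 3)(u - 1)(u + 1) vanishes at u ∈ {-1, 1, 3}; Q'(v) = 4v + 16 vanishes at v ∈ {-4}.
Local minima of P (where P''>0): P(-1)=-27, P(3)=-27. Local minima of Q: Q(-4)=-32.
So the global minimum of L is P(-1) + Q(-4) + 5 = -27 − 32 + 5 = -54, attained at (-1, -4).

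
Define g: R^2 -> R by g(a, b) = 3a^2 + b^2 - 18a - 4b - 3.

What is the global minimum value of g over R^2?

g(a,b) separates as P(a) + Q(b) − 3, so its minimum is min P + min Q − 3.
P'(a) = 6a - 18 vanishes at a ∈ {3}; Q'(b) = 2b - 4 vanishes at b ∈ {2}.
Local minima of P (where P''>0): P(3)=-27. Local minima of Q: Q(2)=-4.
So the global minimum of g is P(3) + Q(2) − 3 = -27 − 4 − 3 = -34, attained at (3, 2).

-34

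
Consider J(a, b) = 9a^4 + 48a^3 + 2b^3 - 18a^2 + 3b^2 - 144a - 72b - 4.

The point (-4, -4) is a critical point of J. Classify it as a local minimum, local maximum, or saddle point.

saddle point

The mixed partial ∂²J/∂a∂b is 0, so the Hessian at any point is diag(J_aa, J_bb) = diag(36(3a^2 + 8a - 1), 6(2b + 1)).
At (-4, -4): H = diag(540, -42).
The eigenvalues have opposite signs, so H is indefinite: a saddle point.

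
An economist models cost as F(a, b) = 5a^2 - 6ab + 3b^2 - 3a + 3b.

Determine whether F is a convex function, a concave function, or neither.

convex

F is quadratic, so its Hessian is the constant matrix H = [[10, -6], [-6, 6]].
det(H) = 24, tr(H) = 16.
det(H) > 0 and tr(H) > 0, so H is positive definite everywhere: convex.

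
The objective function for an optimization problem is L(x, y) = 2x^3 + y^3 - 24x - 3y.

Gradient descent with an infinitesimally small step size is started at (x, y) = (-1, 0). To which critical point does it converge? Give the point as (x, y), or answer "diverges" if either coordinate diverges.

(2, 1)

L is separable, so gradient descent decouples: x follows -∂L/∂x, y follows -∂L/∂y.
∂L/∂x = 6(x - 2)(x + 2); at x=-1 this is -18, so x increases.
∂L/∂y = 3(y - 1)(y + 1); at y=0 this is -3, so y increases.
x converges to its nearest critical value 2 (a local min of the x-part); y converges to 1. The iterate converges to (2, 1).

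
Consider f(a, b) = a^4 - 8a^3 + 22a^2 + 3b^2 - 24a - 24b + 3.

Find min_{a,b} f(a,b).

-54

f(a,b) separates as P(a) + Q(b) + 3, so its minimum is min P + min Q + 3.
P'(a) = 4(a - 3)(a - 2)(a - 1) vanishes at a ∈ {1, 2, 3}; Q'(b) = 6b - 24 vanishes at b ∈ {4}.
Local minima of P (where P''>0): P(1)=-9, P(3)=-9. Local minima of Q: Q(4)=-48.
So the global minimum of f is P(1) + Q(4) + 3 = -9 − 48 + 3 = -54, attained at (1, 4).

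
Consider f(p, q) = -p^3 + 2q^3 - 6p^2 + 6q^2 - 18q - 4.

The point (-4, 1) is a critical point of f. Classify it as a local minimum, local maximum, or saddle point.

The mixed partial ∂²f/∂p∂q is 0, so the Hessian at any point is diag(f_pp, f_qq) = diag(-6(p + 2), 12(q + 1)).
At (-4, 1): H = diag(12, 24).
Both eigenvalues are positive, so H is positive definite: a local minimum.

local minimum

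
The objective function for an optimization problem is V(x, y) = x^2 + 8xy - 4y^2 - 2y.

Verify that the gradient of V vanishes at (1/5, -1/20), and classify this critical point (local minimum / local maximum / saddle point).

saddle point

∇V = (2x + 8y, 8x - 8y - 2); substituting (1/5, -1/20) gives ∇V = (0, 0), so (1/5, -1/20) is indeed a critical point.
The Hessian of V is constant: H = [[2, 8], [8, -8]].
det(H) = 2·(-8) − 8² = -80.
Since det(H) < 0, H is indefinite and the critical point is a saddle point.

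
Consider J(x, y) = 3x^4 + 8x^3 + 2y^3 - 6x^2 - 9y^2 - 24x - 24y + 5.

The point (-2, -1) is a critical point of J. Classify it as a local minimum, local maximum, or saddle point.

saddle point

The mixed partial ∂²J/∂x∂y is 0, so the Hessian at any point is diag(J_xx, J_yy) = diag(12(3x^2 + 4x - 1), 6(2y - 3)).
At (-2, -1): H = diag(36, -30).
The eigenvalues have opposite signs, so H is indefinite: a saddle point.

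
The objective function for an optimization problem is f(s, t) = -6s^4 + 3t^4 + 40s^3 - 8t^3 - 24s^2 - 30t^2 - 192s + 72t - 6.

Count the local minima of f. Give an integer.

2

f separates as a function of s plus a function of t, so ∇f=0 decouples.
∂f/∂s = -24(s - 4)(s - 2)(s + 1) = 0 at s ∈ {-1, 2, 4}; ∂f/∂t = 12(t - 3)(t - 1)(t + 2) = 0 at t ∈ {-2, 1, 3}.
The Hessian is diagonal: diag(f_ss, f_tt). Second derivatives: f_ss(-1)=-360, f_ss(2)=144, f_ss(4)=-240; f_tt(-2)=180, f_tt(1)=-72, f_tt(3)=120.
Local minima occur where both diagonal entries positive: (2, -2), (2, 3). Count: 2.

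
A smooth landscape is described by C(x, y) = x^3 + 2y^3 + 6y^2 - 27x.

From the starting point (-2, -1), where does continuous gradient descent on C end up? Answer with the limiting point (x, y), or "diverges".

(3, 0)

C is separable, so gradient descent decouples: x follows -∂C/∂x, y follows -∂C/∂y.
∂C/∂x = 3(x - 3)(x + 3); at x=-2 this is -15, so x increases.
∂C/∂y = 6y(y + 2); at y=-1 this is -6, so y increases.
x converges to its nearest critical value 3 (a local min of the x-part); y converges to 0. The iterate converges to (3, 0).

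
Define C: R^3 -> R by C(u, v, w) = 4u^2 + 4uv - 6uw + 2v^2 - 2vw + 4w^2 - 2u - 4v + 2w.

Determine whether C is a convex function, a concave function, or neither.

convex

C is quadratic, so its Hessian is the constant matrix H = [[8, 4, -6], [4, 4, -2], [-6, -2, 8]].
Leading principal minors: 8, 16, 48.
All positive ⇒ H ≻ 0 ⇒ convex.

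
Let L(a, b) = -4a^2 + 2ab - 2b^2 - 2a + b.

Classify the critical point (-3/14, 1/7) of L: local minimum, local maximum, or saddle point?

local maximum

The Hessian of L is constant: H = [[-8, 2], [2, -4]].
det(H) = (-8)·(-4) − 2² = 28.
det(H) > 0 and tr(H) = -12 < 0, so H is negative definite and the point is a local maximum.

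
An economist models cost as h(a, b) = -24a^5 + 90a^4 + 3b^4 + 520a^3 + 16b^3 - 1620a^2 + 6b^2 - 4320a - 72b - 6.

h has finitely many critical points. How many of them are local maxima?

2

h separates as a function of a plus a function of b, so ∇h=0 decouples.
∂h/∂a = -120(a - 4)(a - 3)(a + 1)(a + 3) = 0 at a ∈ {-3, -1, 3, 4}; ∂h/∂b = 12(b - 1)(b + 2)(b + 3) = 0 at b ∈ {-3, -2, 1}.
The Hessian is diagonal: diag(h_aa, h_bb). Second derivatives: h_aa(-3)=10080, h_aa(-1)=-4800, h_aa(3)=2880, h_aa(4)=-4200; h_bb(-3)=48, h_bb(-2)=-36, h_bb(1)=144.
Local maxima occur where both diagonal entries negative: (-1, -2), (4, -2). Count: 2.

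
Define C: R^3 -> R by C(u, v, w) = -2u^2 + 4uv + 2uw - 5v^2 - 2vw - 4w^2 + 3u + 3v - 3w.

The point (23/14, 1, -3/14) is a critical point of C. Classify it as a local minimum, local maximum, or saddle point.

local maximum

The Hessian is constant: H = [[-4, 4, 2], [4, -10, -2], [2, -2, -8]].
Leading principal minors: Δ₁ = -4, Δ₂ = 24, Δ₃ = -168.
The minors alternate sign starting negative (−, +, −), so H is negative definite: a local maximum.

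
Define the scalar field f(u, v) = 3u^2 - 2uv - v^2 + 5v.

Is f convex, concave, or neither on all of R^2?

neither

f is quadratic, so its Hessian is the constant matrix H = [[6, -2], [-2, -2]].
det(H) = -16, tr(H) = 4.
det(H) < 0, so H is indefinite: neither convex nor concave.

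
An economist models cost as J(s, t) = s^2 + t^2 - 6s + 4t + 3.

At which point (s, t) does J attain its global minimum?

(3, -2)

J(s,t) separates as P(s) + Q(t) + 3, so its minimum is min P + min Q + 3.
P'(s) = 2s - 6 vanishes at s ∈ {3}; Q'(t) = 2(t + 2) vanishes at t ∈ {-2}.
Local minima of P (where P''>0): P(3)=-9. Local minima of Q: Q(-2)=-4.
So the global minimum of J is P(3) + Q(-2) + 3 = -9 − 4 + 3 = -10, attained at (3, -2).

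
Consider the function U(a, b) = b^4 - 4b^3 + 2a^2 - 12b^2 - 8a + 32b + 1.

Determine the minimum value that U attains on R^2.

-71

U(a,b) separates as P(a) + Q(b) + 1, so its minimum is min P + min Q + 1.
P'(a) = 4a - 8 vanishes at a ∈ {2}; Q'(b) = 4(b - 4)(b - 1)(b + 2) vanishes at b ∈ {-2, 1, 4}.
Local minima of P (where P''>0): P(2)=-8. Local minima of Q: Q(-2)=-64, Q(4)=-64.
So the global minimum of U is P(2) + Q(-2) + 1 = -8 − 64 + 1 = -71, attained at (2, -2).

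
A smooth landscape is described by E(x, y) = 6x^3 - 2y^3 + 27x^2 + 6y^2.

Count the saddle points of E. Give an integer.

2

E separates as a function of x plus a function of y, so ∇E=0 decouples.
∂E/∂x = 18x(x + 3) = 0 at x ∈ {-3, 0}; ∂E/∂y = -6y(y - 2) = 0 at y ∈ {0, 2}.
The Hessian is diagonal: diag(E_xx, E_yy). Second derivatives: E_xx(-3)=-54, E_xx(0)=54; E_yy(0)=12, E_yy(2)=-12.
Saddle points occur where the two diagonal entries have opposite signs: (-3, 0), (0, 2). Count: 2.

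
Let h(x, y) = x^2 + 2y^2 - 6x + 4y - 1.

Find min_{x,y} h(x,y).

-12

h(x,y) separates as P(x) + Q(y) − 1, so its minimum is min P + min Q − 1.
P'(x) = 2x - 6 vanishes at x ∈ {3}; Q'(y) = 4y + 4 vanishes at y ∈ {-1}.
Local minima of P (where P''>0): P(3)=-9. Local minima of Q: Q(-1)=-2.
So the global minimum of h is P(3) + Q(-1) − 1 = -9 − 2 − 1 = -12, attained at (3, -1).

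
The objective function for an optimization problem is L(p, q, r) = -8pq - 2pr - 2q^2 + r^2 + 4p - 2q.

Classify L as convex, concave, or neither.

neither

L is quadratic, so its Hessian is the constant matrix H = [[0, -8, -2], [-8, -4, 0], [-2, 0, 2]].
Leading principal minors: 0, -64, -112.
Neither pattern holds ⇒ H is indefinite ⇒ neither convex nor concave.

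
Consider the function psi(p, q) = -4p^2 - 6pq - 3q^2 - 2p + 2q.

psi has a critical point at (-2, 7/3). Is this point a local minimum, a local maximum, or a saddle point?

The Hessian of psi is constant: H = [[-8, -6], [-6, -6]].
det(H) = (-8)·(-6) − (-6)² = 12.
det(H) > 0 and tr(H) = -14 < 0, so H is negative definite and the point is a local maximum.

local maximum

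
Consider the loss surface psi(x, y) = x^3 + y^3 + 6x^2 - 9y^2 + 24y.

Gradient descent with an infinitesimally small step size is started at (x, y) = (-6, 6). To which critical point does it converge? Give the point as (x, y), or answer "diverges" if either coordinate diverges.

psi is separable, so gradient descent decouples: x follows -∂psi/∂x, y follows -∂psi/∂y.
∂psi/∂x = 3x(x + 4); at x=-6 this is 36, so x decreases.
∂psi/∂y = 3(y - 4)(y - 2); at y=6 this is 24, so y decreases.
The x-coordinate has no critical point in that direction and runs off to infinity.

diverges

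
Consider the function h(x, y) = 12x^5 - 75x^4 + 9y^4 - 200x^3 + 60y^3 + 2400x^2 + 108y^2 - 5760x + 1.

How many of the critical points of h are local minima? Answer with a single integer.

4

h separates as a function of x plus a function of y, so ∇h=0 decouples.
∂h/∂x = 60(x - 4)(x - 3)(x - 2)(x + 4) = 0 at x ∈ {-4, 2, 3, 4}; ∂h/∂y = 36y(y + 2)(y + 3) = 0 at y ∈ {-3, -2, 0}.
The Hessian is diagonal: diag(h_xx, h_yy). Second derivatives: h_xx(-4)=-20160, h_xx(2)=720, h_xx(3)=-420, h_xx(4)=960; h_yy(-3)=108, h_yy(-2)=-72, h_yy(0)=216.
Local minima occur where both diagonal entries positive: (2, -3), (2, 0), (4, -3), (4, 0). Count: 4.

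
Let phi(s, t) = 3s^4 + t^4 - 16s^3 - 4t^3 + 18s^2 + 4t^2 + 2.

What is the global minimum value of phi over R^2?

phi(s,t) separates as P(s) + Q(t) + 2, so its minimum is min P + min Q + 2.
P'(s) = 12s(s - 3)(s - 1) vanishes at s ∈ {0, 1, 3}; Q'(t) = 4t(t - 2)(t - 1) vanishes at t ∈ {0, 1, 2}.
Local minima of P (where P''>0): P(0)=0, P(3)=-27. Local minima of Q: Q(0)=0, Q(2)=0.
So the global minimum of phi is P(3) + Q(0) + 2 = -27 + 0 + 2 = -25, attained at (3, 0).

-25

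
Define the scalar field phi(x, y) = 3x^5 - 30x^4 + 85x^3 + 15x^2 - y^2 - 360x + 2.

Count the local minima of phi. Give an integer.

0

phi separates as a function of x plus a function of y, so ∇phi=0 decouples.
∂phi/∂x = 15(x - 4)(x - 3)(x - 2)(x + 1) = 0 at x ∈ {-1, 2, 3, 4}; ∂phi/∂y = -2y = 0 at y ∈ {0}.
The Hessian is diagonal: diag(phi_xx, phi_yy). Second derivatives: phi_xx(-1)=-900, phi_xx(2)=90, phi_xx(3)=-60, phi_xx(4)=150; phi_yy(0)=-2.
Local minima occur where both diagonal entries positive: none. Count: 0.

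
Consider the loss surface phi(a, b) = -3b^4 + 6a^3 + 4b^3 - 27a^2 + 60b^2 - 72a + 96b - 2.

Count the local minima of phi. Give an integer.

1

phi separates as a function of a plus a function of b, so ∇phi=0 decouples.
∂phi/∂a = 18(a - 4)(a + 1) = 0 at a ∈ {-1, 4}; ∂phi/∂b = -12(b - 4)(b + 1)(b + 2) = 0 at b ∈ {-2, -1, 4}.
The Hessian is diagonal: diag(phi_aa, phi_bb). Second derivatives: phi_aa(-1)=-90, phi_aa(4)=90; phi_bb(-2)=-72, phi_bb(-1)=60, phi_bb(4)=-360.
Local minima occur where both diagonal entries positive: (4, -1). Count: 1.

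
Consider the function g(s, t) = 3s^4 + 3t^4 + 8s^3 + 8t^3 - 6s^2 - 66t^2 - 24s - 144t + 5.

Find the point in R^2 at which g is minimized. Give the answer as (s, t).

g(s,t) separates as P(s) + Q(t) + 5, so its minimum is min P + min Q + 5.
P'(s) = 12(s - 1)(s + 1)(s + 2) vanishes at s ∈ {-2, -1, 1}; Q'(t) = 12(t - 3)(t + 1)(t + 4) vanishes at t ∈ {-4, -1, 3}.
Local minima of P (where P''>0): P(-2)=8, P(1)=-19. Local minima of Q: Q(-4)=-224, Q(3)=-567.
So the global minimum of g is P(1) + Q(3) + 5 = -19 − 567 + 5 = -581, attained at (1, 3).

(1, 3)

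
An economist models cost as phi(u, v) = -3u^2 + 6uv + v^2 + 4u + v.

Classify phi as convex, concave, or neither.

neither

phi is quadratic, so its Hessian is the constant matrix H = [[-6, 6], [6, 2]].
det(H) = -48, tr(H) = -4.
det(H) < 0, so H is indefinite: neither convex nor concave.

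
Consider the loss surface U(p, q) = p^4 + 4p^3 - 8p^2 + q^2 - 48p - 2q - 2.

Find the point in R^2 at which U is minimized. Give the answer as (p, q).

U(p,q) separates as A(p) + B(q) − 2, so its minimum is min A + min B − 2.
A'(p) = 4(p - 2)(p + 2)(p + 3) vanishes at p ∈ {-3, -2, 2}; B'(q) = 2q - 2 vanishes at q ∈ {1}.
Local minima of A (where A''>0): A(-3)=45, A(2)=-80. Local minima of B: B(1)=-1.
So the global minimum of U is A(2) + B(1) − 2 = -80 − 1 − 2 = -83, attained at (2, 1).

(2, 1)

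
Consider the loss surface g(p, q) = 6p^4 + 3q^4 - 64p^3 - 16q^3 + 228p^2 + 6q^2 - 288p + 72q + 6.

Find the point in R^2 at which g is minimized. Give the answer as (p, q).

(1, -1)

g(p,q) separates as A(p) + B(q) + 6, so its minimum is min A + min B + 6.
A'(p) = 24(p - 4)(p - 3)(p - 1) vanishes at p ∈ {1, 3, 4}; B'(q) = 12(q - 3)(q - 2)(q + 1) vanishes at q ∈ {-1, 2, 3}.
Local minima of A (where A''>0): A(1)=-118, A(4)=-64. Local minima of B: B(-1)=-47, B(3)=81.
So the global minimum of g is A(1) + B(-1) + 6 = -118 − 47 + 6 = -159, attained at (1, -1).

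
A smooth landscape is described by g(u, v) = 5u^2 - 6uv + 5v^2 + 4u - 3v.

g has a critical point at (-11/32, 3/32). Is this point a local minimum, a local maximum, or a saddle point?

The Hessian of g is constant: H = [[10, -6], [-6, 10]].
det(H) = 10·10 − (-6)² = 64.
det(H) > 0 and tr(H) = 20 > 0, so H is positive definite and the point is a local minimum.

local minimum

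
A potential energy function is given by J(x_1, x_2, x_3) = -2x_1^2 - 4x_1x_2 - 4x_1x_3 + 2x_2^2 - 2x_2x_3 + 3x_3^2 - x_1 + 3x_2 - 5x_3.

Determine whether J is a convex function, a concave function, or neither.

neither

J is quadratic, so its Hessian is the constant matrix H = [[-4, -4, -4], [-4, 4, -2], [-4, -2, 6]].
Leading principal minors: -4, -32, -304.
Neither pattern holds ⇒ H is indefinite ⇒ neither convex nor concave.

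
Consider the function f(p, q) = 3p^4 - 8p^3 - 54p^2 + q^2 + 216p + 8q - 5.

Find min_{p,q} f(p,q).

-696

f(p,q) separates as A(p) + B(q) − 5, so its minimum is min A + min B − 5.
A'(p) = 12(p - 3)(p - 2)(p + 3) vanishes at p ∈ {-3, 2, 3}; B'(q) = 2q + 8 vanishes at q ∈ {-4}.
Local minima of A (where A''>0): A(-3)=-675, A(3)=189. Local minima of B: B(-4)=-16.
So the global minimum of f is A(-3) + B(-4) − 5 = -675 − 16 − 5 = -696, attained at (-3, -4).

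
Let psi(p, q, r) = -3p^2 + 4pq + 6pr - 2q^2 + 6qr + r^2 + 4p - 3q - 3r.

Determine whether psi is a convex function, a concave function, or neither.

psi is quadratic, so its Hessian is the constant matrix H = [[-6, 4, 6], [4, -4, 6], [6, 6, 2]].
Leading principal minors: -6, 8, 664.
Neither pattern holds ⇒ H is indefinite ⇒ neither convex nor concave.

neither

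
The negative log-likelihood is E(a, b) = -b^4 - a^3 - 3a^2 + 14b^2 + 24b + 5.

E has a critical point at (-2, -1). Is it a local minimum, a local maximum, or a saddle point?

local minimum

The mixed partial ∂²E/∂a∂b is 0, so the Hessian at any point is diag(E_aa, E_bb) = diag(-6(a + 1), 4(-3b^2 + 7)).
At (-2, -1): H = diag(6, 16).
Both eigenvalues are positive, so H is positive definite: a local minimum.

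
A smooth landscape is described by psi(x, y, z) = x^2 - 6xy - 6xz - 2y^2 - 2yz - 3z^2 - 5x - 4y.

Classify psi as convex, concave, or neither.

psi is quadratic, so its Hessian is the constant matrix H = [[2, -6, -6], [-6, -4, -2], [-6, -2, -6]].
Leading principal minors: 2, -44, 256.
Neither pattern holds ⇒ H is indefinite ⇒ neither convex nor concave.

neither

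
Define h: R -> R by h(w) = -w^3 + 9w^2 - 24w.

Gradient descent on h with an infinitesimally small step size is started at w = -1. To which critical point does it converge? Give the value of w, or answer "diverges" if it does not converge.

h'(w) = -3(w - 4)(w - 2), so h'(-1) = -45.
Gradient descent moves in the -h' direction, i.e. w is increasing.
The nearest critical point in that direction is w = 2, where h'' = 6 > 0 (a local minimum). The iterate converges there.

2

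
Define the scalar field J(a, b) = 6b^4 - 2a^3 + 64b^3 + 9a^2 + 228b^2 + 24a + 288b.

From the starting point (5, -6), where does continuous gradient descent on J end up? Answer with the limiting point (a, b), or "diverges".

diverges

J is separable, so gradient descent decouples: a follows -∂J/∂a, b follows -∂J/∂b.
∂J/∂a = -6(a - 4)(a + 1); at a=5 this is -36, so a increases.
∂J/∂b = 24(b + 1)(b + 3)(b + 4); at b=-6 this is -720, so b increases.
The a-coordinate has no critical point in that direction and runs off to infinity.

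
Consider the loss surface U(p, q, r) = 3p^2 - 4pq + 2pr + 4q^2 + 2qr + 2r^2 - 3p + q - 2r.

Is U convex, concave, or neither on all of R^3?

convex

U is quadratic, so its Hessian is the constant matrix H = [[6, -4, 2], [-4, 8, 2], [2, 2, 4]].
Leading principal minors: 6, 32, 40.
All positive ⇒ H ≻ 0 ⇒ convex.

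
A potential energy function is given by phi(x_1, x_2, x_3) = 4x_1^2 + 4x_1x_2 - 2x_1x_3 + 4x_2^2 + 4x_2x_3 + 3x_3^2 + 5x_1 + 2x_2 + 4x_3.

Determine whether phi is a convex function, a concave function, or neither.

convex

phi is quadratic, so its Hessian is the constant matrix H = [[8, 4, -2], [4, 8, 4], [-2, 4, 6]].
Leading principal minors: 8, 48, 64.
All positive ⇒ H ≻ 0 ⇒ convex.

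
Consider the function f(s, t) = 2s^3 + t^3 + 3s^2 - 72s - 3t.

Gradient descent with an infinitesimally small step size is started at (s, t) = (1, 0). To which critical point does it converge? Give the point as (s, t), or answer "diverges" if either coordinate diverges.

f is separable, so gradient descent decouples: s follows -∂f/∂s, t follows -∂f/∂t.
∂f/∂s = 6(s - 3)(s + 4); at s=1 this is -60, so s increases.
∂f/∂t = 3(t - 1)(t + 1); at t=0 this is -3, so t increases.
s converges to its nearest critical value 3 (a local min of the s-part); t converges to 1. The iterate converges to (3, 1).

(3, 1)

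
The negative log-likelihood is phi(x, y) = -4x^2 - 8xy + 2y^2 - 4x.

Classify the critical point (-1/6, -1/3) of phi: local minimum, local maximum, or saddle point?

saddle point

The Hessian of phi is constant: H = [[-8, -8], [-8, 4]].
det(H) = (-8)·4 − (-8)² = -96.
Since det(H) < 0, H is indefinite and the critical point is a saddle point.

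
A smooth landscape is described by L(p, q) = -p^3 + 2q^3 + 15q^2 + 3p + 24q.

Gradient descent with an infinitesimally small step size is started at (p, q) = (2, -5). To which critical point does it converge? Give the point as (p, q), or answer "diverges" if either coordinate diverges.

diverges

L is separable, so gradient descent decouples: p follows -∂L/∂p, q follows -∂L/∂q.
∂L/∂p = -3(p - 1)(p + 1); at p=2 this is -9, so p increases.
∂L/∂q = 6(q + 1)(q + 4); at q=-5 this is 24, so q decreases.
The p-coordinate has no critical point in that direction and runs off to infinity.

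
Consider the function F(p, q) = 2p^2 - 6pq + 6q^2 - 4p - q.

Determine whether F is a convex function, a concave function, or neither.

F is quadratic, so its Hessian is the constant matrix H = [[4, -6], [-6, 12]].
det(H) = 12, tr(H) = 16.
det(H) > 0 and tr(H) > 0, so H is positive definite everywhere: convex.

convex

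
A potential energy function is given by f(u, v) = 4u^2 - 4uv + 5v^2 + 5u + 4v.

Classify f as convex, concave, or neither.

f is quadratic, so its Hessian is the constant matrix H = [[8, -4], [-4, 10]].
det(H) = 64, tr(H) = 18.
det(H) > 0 and tr(H) > 0, so H is positive definite everywhere: convex.

convex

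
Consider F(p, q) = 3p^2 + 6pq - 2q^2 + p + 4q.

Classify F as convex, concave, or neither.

F is quadratic, so its Hessian is the constant matrix H = [[6, 6], [6, -4]].
det(H) = -60, tr(H) = 2.
det(H) < 0, so H is indefinite: neither convex nor concave.

neither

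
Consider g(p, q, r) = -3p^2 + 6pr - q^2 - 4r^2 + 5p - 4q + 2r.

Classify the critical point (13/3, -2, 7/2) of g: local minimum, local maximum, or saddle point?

The Hessian is constant: H = [[-6, 0, 6], [0, -2, 0], [6, 0, -8]].
Leading principal minors: Δ₁ = -6, Δ₂ = 12, Δ₃ = -24.
The minors alternate sign starting negative (−, +, −), so H is negative definite: a local maximum.

local maximum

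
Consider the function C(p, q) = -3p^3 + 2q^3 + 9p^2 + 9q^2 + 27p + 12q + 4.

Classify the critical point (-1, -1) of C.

The mixed partial ∂²C/∂p∂q is 0, so the Hessian at any point is diag(C_pp, C_qq) = diag(18(-p + 1), 6(2q + 3)).
At (-1, -1): H = diag(36, 6).
Both eigenvalues are positive, so H is positive definite: a local minimum.

local minimum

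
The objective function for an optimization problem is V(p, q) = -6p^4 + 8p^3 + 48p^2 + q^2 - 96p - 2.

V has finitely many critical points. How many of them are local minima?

1

V separates as a function of p plus a function of q, so ∇V=0 decouples.
∂V/∂p = -24(p - 2)(p - 1)(p + 2) = 0 at p ∈ {-2, 1, 2}; ∂V/∂q = 2q = 0 at q ∈ {0}.
The Hessian is diagonal: diag(V_pp, V_qq). Second derivatives: V_pp(-2)=-288, V_pp(1)=72, V_pp(2)=-96; V_qq(0)=2.
Local minima occur where both diagonal entries positive: (1, 0). Count: 1.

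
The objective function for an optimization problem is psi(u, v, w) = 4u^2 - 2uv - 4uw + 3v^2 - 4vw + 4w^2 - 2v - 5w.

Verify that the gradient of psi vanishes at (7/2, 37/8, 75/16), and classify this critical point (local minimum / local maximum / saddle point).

local minimum

∇psi = (8u - 2v - 4w, -2u + 6v - 4w - 2, -4u - 4v + 8w - 5); substituting (7/2, 37/8, 75/16) gives ∇psi = (0, 0, 0), so (7/2, 37/8, 75/16) is indeed a critical point.
The Hessian is constant: H = [[8, -2, -4], [-2, 6, -4], [-4, -4, 8]].
Leading principal minors: Δ₁ = 8, Δ₂ = 44, Δ₃ = 64.
All leading minors are positive, so H is positive definite: a local minimum.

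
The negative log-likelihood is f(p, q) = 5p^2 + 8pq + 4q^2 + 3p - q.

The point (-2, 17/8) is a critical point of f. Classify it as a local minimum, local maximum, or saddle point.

local minimum

The Hessian of f is constant: H = [[10, 8], [8, 8]].
det(H) = 10·8 − 8² = 16.
det(H) > 0 and tr(H) = 18 > 0, so H is positive definite and the point is a local minimum.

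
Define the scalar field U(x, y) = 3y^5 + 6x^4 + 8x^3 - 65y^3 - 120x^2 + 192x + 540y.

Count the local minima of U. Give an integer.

4

U separates as a function of x plus a function of y, so ∇U=0 decouples.
∂U/∂x = 24(x - 2)(x - 1)(x + 4) = 0 at x ∈ {-4, 1, 2}; ∂U/∂y = 15(y - 3)(y - 2)(y + 2)(y + 3) = 0 at y ∈ {-3, -2, 2, 3}.
The Hessian is diagonal: diag(U_xx, U_yy). Second derivatives: U_xx(-4)=720, U_xx(1)=-120, U_xx(2)=144; U_yy(-3)=-450, U_yy(-2)=300, U_yy(2)=-300, U_yy(3)=450.
Local minima occur where both diagonal entries positive: (-4, -2), (-4, 3), (2, -2), (2, 3). Count: 4.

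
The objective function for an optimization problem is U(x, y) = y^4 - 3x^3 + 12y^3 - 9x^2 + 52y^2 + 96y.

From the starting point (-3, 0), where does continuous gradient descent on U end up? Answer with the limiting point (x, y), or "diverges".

(-2, -2)

U is separable, so gradient descent decouples: x follows -∂U/∂x, y follows -∂U/∂y.
∂U/∂x = -9x(x + 2); at x=-3 this is -27, so x increases.
∂U/∂y = 4(y + 2)(y + 3)(y + 4); at y=0 this is 96, so y decreases.
x converges to its nearest critical value -2 (a local min of the x-part); y converges to -2. The iterate converges to (-2, -2).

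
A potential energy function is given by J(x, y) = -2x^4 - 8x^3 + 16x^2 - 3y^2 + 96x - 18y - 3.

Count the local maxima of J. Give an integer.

J separates as a function of x plus a function of y, so ∇J=0 decouples.
∂J/∂x = -8(x - 2)(x + 2)(x + 3) = 0 at x ∈ {-3, -2, 2}; ∂J/∂y = -6(y + 3) = 0 at y ∈ {-3}.
The Hessian is diagonal: diag(J_xx, J_yy). Second derivatives: J_xx(-3)=-40, J_xx(-2)=32, J_xx(2)=-160; J_yy(-3)=-6.
Local maxima occur where both diagonal entries negative: (-3, -3), (2, -3). Count: 2.

2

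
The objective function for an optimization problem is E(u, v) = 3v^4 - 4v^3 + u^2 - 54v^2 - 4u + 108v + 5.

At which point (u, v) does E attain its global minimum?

E(u,v) separates as P(u) + Q(v) + 5, so its minimum is min P + min Q + 5.
P'(u) = 2u - 4 vanishes at u ∈ {2}; Q'(v) = 12(v - 3)(v - 1)(v + 3) vanishes at v ∈ {-3, 1, 3}.
Local minima of P (where P''>0): P(2)=-4. Local minima of Q: Q(-3)=-459, Q(3)=-27.
So the global minimum of E is P(2) + Q(-3) + 5 = -4 − 459 + 5 = -458, attained at (2, -3).

(2, -3)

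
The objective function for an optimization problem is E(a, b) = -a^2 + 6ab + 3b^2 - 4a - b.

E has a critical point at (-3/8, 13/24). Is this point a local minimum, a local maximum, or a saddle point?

saddle point

The Hessian of E is constant: H = [[-2, 6], [6, 6]].
det(H) = (-2)·6 − 6² = -48.
Since det(H) < 0, H is indefinite and the critical point is a saddle point.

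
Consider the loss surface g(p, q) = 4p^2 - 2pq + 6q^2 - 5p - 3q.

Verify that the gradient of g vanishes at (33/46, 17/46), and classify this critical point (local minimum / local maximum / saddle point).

∇g = (8p - 2q - 5, -2p + 12q - 3); substituting (33/46, 17/46) gives ∇g = (0, 0), so (33/46, 17/46) is indeed a critical point.
The Hessian of g is constant: H = [[8, -2], [-2, 12]].
det(H) = 8·12 − (-2)² = 92.
det(H) > 0 and tr(H) = 20 > 0, so H is positive definite and the point is a local minimum.

local minimum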